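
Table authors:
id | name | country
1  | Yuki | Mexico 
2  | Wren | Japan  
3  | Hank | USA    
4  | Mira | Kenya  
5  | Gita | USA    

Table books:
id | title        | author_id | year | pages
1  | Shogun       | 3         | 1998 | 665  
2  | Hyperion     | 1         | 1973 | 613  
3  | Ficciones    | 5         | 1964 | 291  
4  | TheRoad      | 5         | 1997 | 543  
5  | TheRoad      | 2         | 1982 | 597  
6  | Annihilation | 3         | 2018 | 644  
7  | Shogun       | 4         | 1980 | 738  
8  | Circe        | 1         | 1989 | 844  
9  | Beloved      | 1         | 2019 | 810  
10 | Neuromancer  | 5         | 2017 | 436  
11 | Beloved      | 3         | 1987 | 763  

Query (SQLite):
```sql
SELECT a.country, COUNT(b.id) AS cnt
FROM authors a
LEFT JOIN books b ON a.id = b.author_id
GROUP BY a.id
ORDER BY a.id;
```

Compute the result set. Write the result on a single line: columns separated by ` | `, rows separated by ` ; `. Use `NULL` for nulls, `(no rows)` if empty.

Mexico | 3 ; Japan | 1 ; USA | 3 ; Kenya | 1 ; USA | 3

LEFT JOIN keeps every authors row; unmatched ones get NULL for books columns.
Group by authors.id and compute COUNT(b.id). COUNT(col) of an all-NULL group is 0.
  1: ids {2, 8, 9} → COUNT(b.id)=3
  2: ids {5} → COUNT(b.id)=1
  3: ids {1, 6, 11} → COUNT(b.id)=3
  4: ids {7} → COUNT(b.id)=1
  5: ids {3, 4, 10} → COUNT(b.id)=3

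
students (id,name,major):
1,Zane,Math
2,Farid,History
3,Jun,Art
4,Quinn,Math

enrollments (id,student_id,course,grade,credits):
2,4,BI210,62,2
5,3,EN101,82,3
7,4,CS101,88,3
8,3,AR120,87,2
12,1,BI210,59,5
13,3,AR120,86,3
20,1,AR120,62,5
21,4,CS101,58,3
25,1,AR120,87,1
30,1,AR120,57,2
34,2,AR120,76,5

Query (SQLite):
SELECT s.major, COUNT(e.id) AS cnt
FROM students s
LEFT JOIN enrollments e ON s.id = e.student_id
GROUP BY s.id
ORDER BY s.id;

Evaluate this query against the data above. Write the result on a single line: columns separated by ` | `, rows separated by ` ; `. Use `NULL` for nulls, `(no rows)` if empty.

Math | 4 ; History | 1 ; Art | 3 ; Math | 3

LEFT JOIN keeps every students row; unmatched ones get NULL for enrollments columns.
Group by students.id and compute COUNT(e.id). COUNT(col) of an all-NULL group is 0.
  1: ids {12, 20, 25, 30} → COUNT(e.id)=4
  2: ids {34} → COUNT(e.id)=1
  3: ids {5, 8, 13} → COUNT(e.id)=3
  4: ids {2, 7, 21} → COUNT(e.id)=3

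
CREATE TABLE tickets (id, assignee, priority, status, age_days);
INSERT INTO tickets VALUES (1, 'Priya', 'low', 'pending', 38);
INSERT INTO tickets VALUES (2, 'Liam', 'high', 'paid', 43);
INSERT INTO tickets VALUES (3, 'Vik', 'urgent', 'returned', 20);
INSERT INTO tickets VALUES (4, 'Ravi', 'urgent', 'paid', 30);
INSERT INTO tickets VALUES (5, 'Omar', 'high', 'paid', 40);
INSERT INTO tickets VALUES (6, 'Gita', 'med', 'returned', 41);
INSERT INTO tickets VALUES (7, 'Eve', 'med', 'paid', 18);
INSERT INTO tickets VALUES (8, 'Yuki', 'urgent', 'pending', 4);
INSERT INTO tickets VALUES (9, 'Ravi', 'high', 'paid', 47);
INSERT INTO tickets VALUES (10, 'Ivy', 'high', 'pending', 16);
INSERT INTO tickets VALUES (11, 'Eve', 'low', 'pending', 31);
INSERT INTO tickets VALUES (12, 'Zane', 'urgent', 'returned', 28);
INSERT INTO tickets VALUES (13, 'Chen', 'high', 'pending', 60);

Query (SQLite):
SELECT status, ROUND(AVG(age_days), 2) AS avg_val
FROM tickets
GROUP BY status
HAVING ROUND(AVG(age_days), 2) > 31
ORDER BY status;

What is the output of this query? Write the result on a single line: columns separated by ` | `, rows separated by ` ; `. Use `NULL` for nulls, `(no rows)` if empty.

Partition tickets by status; compute ROUND(AVG(age_days), 2) within each group.
HAVING: keep groups where ROUND(AVG(age_days), 2) > 31.
  paid: ids {2, 4, 5, 7, 9} → ROUND(AVG(age_days), 2)=35.6
  pending: ids {1, 8, 10, 11, 13} → ROUND(AVG(age_days), 2)=29.8
  returned: ids {3, 6, 12} → ROUND(AVG(age_days), 2)=29.67

paid | 35.6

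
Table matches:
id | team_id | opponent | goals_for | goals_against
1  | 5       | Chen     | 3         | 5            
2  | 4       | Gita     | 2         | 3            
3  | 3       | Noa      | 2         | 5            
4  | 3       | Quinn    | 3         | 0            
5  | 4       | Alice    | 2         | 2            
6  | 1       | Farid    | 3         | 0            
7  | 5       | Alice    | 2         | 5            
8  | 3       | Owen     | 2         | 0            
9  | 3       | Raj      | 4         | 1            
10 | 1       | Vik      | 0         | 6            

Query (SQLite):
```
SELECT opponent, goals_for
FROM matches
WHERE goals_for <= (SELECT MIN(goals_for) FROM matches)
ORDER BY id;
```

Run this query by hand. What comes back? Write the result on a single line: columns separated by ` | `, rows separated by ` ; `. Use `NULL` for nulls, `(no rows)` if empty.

Vik | 0

Scalar subquery: MIN(goals_for) over all matches rows = 0.
Keep rows where goals_for <= that value.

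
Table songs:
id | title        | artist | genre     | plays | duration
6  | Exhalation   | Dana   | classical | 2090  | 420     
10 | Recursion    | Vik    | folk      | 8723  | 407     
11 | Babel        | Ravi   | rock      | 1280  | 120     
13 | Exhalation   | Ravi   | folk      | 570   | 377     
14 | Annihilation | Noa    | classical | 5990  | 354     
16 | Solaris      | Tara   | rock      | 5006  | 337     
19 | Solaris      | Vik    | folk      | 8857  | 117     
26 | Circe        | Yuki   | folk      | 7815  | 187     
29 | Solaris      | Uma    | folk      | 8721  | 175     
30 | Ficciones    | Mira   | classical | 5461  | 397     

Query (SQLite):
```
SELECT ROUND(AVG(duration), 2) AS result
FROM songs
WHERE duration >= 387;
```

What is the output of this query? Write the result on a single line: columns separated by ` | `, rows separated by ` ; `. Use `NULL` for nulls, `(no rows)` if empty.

408

Rows where duration >= 387 → duration values: [420, 407, 397].
AVG = 1224 / 3 (rounded to 2 dp).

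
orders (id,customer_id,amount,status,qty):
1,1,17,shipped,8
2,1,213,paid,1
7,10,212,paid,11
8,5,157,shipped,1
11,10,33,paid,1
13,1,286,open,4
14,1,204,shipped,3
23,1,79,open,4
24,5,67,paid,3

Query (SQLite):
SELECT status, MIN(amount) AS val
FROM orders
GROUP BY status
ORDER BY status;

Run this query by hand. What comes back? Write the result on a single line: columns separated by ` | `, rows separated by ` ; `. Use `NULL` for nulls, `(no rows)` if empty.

open | 79 ; paid | 33 ; shipped | 17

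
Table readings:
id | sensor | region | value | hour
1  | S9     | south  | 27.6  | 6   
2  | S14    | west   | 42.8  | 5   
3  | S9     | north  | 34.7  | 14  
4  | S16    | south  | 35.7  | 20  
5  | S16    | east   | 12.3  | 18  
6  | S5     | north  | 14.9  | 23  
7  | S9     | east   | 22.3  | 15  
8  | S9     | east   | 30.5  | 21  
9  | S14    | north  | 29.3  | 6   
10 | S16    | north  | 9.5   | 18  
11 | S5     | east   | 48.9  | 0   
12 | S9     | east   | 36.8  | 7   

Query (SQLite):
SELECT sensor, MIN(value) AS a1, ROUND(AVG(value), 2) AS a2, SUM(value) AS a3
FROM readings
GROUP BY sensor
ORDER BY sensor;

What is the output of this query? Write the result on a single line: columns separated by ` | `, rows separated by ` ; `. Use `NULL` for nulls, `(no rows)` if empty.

S14 | 29.3 | 36.05 | 72.1 ; S16 | 9.5 | 19.17 | 57.5 ; S5 | 14.9 | 31.9 | 63.8 ; S9 | 22.3 | 30.38 | 151.9

Group readings by sensor.
Per group compute: MIN(value), ROUND(AVG(value), 2), SUM(value).
  S14: ids {2, 9} → MIN(value)=29.3, ROUND(AVG(value), 2)=36.05, SUM(value)=72.1
  S16: ids {4, 5, 10} → MIN(value)=9.5, ROUND(AVG(value), 2)=19.17, SUM(value)=57.5
  S5: ids {6, 11} → MIN(value)=14.9, ROUND(AVG(value), 2)=31.9, SUM(value)=63.8
  S9: ids {1, 3, 7, 8, 12} → MIN(value)=22.3, ROUND(AVG(value), 2)=30.38, SUM(value)=151.9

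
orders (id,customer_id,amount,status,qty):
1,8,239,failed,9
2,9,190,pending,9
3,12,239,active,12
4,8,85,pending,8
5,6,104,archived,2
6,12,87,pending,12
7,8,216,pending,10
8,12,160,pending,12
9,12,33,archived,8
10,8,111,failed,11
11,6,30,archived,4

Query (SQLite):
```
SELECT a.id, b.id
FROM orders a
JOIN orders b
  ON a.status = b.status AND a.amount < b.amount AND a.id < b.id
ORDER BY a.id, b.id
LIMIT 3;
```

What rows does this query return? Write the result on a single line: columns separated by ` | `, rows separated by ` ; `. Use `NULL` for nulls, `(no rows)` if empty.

Pairs (a,b) with same status, a.amount < b.amount, a.id < b.id.
status groups: active:{3} archived:{5,9,11} failed:{1,10} pending:{2,4,6,7,8}
Ordered by (a.id, b.id); first 3.

2 | 7 ; 4 | 6 ; 4 | 7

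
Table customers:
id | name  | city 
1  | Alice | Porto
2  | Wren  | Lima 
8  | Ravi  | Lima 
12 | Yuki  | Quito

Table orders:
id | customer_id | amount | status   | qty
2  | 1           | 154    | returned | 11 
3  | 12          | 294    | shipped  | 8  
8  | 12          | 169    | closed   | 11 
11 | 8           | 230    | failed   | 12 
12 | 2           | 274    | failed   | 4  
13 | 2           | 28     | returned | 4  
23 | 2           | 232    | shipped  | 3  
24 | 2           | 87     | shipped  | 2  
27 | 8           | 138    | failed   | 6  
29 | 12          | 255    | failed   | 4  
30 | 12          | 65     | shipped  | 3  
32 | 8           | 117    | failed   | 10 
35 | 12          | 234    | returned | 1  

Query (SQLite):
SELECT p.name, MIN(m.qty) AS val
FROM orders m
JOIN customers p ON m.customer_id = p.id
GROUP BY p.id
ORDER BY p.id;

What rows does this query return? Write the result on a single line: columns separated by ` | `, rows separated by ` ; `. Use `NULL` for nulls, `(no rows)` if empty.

Join each orders row to its customers via customer_id.
Group joined rows by customers.id; compute MIN(m.qty) per group.
  1: ids {2} → MIN(m.qty)=11
  2: ids {12, 13, 23, 24} → MIN(m.qty)=2
  8: ids {11, 27, 32} → MIN(m.qty)=6
  12: ids {3, 8, 29, 30, 35} → MIN(m.qty)=1

Alice | 11 ; Wren | 2 ; Ravi | 6 ; Yuki | 1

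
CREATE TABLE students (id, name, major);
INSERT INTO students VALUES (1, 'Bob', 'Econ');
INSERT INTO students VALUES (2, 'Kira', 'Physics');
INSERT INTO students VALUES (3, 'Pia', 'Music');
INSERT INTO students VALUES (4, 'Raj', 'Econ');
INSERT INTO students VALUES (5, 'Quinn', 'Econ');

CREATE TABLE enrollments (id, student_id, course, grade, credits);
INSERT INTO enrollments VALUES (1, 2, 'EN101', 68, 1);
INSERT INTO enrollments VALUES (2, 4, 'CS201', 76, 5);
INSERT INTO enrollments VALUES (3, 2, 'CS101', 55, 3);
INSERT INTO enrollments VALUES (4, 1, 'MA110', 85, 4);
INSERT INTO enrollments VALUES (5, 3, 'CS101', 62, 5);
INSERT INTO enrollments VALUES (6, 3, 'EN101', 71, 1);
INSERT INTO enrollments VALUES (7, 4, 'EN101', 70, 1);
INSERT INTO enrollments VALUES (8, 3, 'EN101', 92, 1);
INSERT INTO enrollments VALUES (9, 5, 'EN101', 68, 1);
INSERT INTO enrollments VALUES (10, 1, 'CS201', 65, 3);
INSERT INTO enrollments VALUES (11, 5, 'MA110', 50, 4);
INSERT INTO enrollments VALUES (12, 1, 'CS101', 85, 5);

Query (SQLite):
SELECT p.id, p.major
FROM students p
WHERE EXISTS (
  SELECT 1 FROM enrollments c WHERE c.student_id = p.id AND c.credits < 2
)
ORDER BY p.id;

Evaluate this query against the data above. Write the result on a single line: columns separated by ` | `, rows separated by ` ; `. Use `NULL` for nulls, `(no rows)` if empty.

For each students row, check whether any enrollments with matching student_id has credits < 2.
Keep rows where that is true.

2 | Physics ; 3 | Music ; 4 | Econ ; 5 | Econ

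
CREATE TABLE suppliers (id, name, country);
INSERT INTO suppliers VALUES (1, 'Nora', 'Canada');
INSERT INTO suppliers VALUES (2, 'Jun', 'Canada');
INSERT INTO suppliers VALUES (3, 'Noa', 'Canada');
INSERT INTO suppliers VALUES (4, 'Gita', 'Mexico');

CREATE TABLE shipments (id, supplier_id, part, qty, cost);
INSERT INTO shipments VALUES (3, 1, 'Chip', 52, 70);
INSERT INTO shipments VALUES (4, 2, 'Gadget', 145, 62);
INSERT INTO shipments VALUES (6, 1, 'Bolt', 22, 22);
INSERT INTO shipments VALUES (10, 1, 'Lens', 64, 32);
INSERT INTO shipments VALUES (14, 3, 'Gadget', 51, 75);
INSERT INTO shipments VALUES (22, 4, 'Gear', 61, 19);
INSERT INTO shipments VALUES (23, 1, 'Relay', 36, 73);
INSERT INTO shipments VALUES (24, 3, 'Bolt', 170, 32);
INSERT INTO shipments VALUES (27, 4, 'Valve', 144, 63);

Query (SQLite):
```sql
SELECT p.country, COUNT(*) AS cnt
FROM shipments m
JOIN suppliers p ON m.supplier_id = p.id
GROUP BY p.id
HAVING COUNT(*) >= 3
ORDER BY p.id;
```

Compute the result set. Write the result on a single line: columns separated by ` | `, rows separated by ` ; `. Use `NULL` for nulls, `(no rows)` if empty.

Canada | 4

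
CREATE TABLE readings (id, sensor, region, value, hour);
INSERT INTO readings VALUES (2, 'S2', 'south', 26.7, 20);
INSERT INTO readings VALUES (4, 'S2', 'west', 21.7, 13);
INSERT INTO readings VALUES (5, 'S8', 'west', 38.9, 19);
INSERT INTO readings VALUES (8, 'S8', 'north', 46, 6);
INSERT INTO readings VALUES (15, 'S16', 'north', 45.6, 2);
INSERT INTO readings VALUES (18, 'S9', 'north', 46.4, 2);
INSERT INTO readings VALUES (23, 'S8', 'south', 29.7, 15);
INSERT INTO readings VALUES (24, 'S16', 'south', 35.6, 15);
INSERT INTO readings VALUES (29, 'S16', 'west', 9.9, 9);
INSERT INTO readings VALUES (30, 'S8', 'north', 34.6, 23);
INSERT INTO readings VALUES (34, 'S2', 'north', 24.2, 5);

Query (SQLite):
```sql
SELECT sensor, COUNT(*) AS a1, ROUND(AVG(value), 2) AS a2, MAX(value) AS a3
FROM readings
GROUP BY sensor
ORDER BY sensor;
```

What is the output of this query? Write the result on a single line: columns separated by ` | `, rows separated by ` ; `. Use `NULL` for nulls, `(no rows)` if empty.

S16 | 3 | 30.37 | 45.6 ; S2 | 3 | 24.2 | 26.7 ; S8 | 4 | 37.3 | 46 ; S9 | 1 | 46.4 | 46.4

Group readings by sensor.
Per group compute: COUNT(*), ROUND(AVG(value), 2), MAX(value).
  S16: ids {15, 24, 29} → COUNT(*)=3, ROUND(AVG(value), 2)=30.37, MAX(value)=45.6
  S2: ids {2, 4, 34} → COUNT(*)=3, ROUND(AVG(value), 2)=24.2, MAX(value)=26.7
  S8: ids {5, 8, 23, 30} → COUNT(*)=4, ROUND(AVG(value), 2)=37.3, MAX(value)=46
  S9: ids {18} → COUNT(*)=1, ROUND(AVG(value), 2)=46.4, MAX(value)=46.4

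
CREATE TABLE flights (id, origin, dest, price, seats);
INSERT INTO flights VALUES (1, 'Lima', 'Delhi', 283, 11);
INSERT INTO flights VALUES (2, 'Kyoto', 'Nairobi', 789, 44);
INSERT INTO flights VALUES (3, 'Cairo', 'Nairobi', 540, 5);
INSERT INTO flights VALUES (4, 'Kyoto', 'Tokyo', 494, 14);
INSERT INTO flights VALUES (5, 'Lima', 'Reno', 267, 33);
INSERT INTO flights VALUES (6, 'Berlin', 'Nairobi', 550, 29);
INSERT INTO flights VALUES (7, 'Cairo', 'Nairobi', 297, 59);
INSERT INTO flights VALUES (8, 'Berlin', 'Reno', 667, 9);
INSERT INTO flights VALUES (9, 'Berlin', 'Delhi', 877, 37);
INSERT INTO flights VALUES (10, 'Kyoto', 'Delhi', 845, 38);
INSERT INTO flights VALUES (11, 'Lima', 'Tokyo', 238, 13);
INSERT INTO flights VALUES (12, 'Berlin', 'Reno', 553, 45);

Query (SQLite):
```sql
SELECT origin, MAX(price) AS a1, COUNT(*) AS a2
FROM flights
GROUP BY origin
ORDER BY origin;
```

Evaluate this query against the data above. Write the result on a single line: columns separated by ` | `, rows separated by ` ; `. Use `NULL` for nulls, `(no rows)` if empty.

Group flights by origin.
Per group compute: MAX(price), COUNT(*).
  Berlin: ids {6, 8, 9, 12} → MAX(price)=877, COUNT(*)=4
  Cairo: ids {3, 7} → MAX(price)=540, COUNT(*)=2
  Kyoto: ids {2, 4, 10} → MAX(price)=845, COUNT(*)=3
  Lima: ids {1, 5, 11} → MAX(price)=283, COUNT(*)=3

Berlin | 877 | 4 ; Cairo | 540 | 2 ; Kyoto | 845 | 3 ; Lima | 283 | 3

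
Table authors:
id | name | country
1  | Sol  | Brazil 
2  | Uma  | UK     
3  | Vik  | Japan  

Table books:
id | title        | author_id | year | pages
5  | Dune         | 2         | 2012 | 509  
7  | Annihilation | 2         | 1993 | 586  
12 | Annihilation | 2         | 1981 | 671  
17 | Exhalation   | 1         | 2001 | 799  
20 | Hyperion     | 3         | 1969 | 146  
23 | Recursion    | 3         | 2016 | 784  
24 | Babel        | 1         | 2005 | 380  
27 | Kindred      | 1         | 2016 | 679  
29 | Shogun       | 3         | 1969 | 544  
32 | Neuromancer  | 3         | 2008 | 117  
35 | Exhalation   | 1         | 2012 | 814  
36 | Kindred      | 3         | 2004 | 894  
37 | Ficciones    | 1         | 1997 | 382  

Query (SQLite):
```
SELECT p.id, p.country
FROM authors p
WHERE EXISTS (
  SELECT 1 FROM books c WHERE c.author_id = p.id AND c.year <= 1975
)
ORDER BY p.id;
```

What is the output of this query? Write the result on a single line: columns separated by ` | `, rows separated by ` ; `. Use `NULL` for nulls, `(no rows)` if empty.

3 | Japan

For each authors row, check whether any books with matching author_id has year <= 1975.
Keep rows where that is true.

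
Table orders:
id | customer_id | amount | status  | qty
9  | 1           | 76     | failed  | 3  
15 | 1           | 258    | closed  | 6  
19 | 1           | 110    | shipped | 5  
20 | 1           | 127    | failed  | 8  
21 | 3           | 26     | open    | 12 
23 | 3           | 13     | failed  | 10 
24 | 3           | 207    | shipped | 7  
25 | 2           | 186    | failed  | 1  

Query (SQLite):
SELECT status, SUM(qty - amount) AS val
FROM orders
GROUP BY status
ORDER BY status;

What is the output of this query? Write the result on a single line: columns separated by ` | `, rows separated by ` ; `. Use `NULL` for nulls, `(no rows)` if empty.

For each row compute qty - amount.
Group by status; take SUM of the expression per group.
  closed: ids {15} → SUM(qty - amount)=-252
  failed: ids {9, 20, 23, 25} → SUM(qty - amount)=-380
  open: ids {21} → SUM(qty - amount)=-14
  shipped: ids {19, 24} → SUM(qty - amount)=-305

closed | -252 ; failed | -380 ; open | -14 ; shipped | -305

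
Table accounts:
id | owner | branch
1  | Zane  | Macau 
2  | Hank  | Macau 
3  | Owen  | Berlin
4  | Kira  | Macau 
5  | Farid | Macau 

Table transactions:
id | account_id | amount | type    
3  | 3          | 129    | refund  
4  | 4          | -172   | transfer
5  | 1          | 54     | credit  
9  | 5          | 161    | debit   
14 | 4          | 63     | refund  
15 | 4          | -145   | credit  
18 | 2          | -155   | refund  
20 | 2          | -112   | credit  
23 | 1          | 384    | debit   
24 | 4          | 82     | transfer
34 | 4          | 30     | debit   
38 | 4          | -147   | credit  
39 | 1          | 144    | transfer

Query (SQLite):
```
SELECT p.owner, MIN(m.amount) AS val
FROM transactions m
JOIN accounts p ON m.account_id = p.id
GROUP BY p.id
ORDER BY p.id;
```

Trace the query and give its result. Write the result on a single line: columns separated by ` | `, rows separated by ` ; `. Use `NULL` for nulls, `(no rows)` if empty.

Zane | 54 ; Hank | -155 ; Owen | 129 ; Kira | -172 ; Farid | 161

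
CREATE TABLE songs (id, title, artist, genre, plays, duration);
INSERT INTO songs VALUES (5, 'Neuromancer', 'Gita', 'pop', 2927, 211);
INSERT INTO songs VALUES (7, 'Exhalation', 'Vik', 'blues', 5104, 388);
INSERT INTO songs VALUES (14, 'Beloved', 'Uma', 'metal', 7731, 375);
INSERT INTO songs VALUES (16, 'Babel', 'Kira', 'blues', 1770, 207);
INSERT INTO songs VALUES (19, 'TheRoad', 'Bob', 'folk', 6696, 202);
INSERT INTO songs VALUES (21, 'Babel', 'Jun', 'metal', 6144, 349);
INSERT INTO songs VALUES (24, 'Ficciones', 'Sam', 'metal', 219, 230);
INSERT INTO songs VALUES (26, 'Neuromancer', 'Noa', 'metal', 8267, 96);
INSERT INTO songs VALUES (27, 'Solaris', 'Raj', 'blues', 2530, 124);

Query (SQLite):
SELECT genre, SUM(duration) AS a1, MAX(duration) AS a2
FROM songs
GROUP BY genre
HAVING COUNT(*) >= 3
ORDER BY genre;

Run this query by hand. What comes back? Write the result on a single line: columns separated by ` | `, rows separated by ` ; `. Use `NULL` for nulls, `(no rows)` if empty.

Group songs by genre.
Per group compute: SUM(duration), MAX(duration).
HAVING: drop groups with fewer than 3 rows.
  blues: ids {7, 16, 27} → SUM(duration)=719, MAX(duration)=388
  folk: ids {19} → SUM(duration)=202, MAX(duration)=202
  metal: ids {14, 21, 24, 26} → SUM(duration)=1050, MAX(duration)=375
  pop: ids {5} → SUM(duration)=211, MAX(duration)=211

blues | 719 | 388 ; metal | 1050 | 375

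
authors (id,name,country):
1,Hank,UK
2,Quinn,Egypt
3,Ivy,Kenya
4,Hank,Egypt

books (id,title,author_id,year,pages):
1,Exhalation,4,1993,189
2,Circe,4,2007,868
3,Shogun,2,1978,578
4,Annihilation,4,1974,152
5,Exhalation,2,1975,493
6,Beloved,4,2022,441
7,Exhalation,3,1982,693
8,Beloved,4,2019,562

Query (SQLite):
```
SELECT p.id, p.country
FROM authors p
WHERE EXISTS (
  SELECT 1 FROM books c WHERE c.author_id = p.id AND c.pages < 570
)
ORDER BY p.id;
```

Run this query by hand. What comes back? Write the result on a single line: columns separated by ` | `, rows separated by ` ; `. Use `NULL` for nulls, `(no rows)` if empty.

For each authors row, check whether any books with matching author_id has pages < 570.
Keep rows where that is true.

2 | Egypt ; 4 | Egypt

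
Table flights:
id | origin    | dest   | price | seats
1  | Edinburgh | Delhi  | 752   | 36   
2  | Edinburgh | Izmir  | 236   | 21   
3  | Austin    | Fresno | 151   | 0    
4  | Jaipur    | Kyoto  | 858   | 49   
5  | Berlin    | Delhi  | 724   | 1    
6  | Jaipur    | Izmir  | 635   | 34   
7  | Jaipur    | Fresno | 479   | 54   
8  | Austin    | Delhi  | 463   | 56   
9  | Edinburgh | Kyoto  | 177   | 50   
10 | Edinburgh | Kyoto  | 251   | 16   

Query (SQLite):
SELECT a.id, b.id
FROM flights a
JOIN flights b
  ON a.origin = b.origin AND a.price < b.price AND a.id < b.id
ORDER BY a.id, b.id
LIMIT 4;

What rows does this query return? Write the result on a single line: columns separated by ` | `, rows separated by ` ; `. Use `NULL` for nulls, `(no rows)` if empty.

2 | 10 ; 3 | 8 ; 9 | 10

Pairs (a,b) with same origin, a.price < b.price, a.id < b.id.
origin groups: Austin:{3,8} Berlin:{5} Edinburgh:{1,2,9,10} Jaipur:{4,6,7}
Ordered by (a.id, b.id); first 4.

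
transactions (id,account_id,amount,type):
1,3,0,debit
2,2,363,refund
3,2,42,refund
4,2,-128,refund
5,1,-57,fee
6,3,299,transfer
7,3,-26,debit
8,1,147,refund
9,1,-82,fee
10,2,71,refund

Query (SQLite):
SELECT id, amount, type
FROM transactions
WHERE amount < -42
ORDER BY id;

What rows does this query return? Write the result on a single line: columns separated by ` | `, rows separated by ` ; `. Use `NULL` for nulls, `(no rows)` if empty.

amount < -42: ids {4, 5, 9}

4 | -128 | refund ; 5 | -57 | fee ; 9 | -82 | fee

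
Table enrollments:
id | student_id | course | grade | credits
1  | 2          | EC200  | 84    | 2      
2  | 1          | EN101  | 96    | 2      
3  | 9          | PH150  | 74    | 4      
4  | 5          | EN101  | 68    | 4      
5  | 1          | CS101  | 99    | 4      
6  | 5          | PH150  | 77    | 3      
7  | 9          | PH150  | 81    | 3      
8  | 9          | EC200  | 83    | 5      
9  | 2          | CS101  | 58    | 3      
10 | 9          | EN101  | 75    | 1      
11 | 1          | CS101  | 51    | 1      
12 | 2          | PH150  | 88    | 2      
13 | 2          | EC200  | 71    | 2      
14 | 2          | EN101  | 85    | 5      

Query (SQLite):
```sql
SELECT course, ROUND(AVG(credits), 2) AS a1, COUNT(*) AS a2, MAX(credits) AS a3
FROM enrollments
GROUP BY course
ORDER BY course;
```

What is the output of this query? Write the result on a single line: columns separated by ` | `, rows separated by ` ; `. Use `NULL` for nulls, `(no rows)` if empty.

CS101 | 2.67 | 3 | 4 ; EC200 | 3 | 3 | 5 ; EN101 | 3 | 4 | 5 ; PH150 | 3 | 4 | 4

Group enrollments by course.
Per group compute: ROUND(AVG(credits), 2), COUNT(*), MAX(credits).
  CS101: ids {5, 9, 11} → ROUND(AVG(credits), 2)=2.67, COUNT(*)=3, MAX(credits)=4
  EC200: ids {1, 8, 13} → ROUND(AVG(credits), 2)=3, COUNT(*)=3, MAX(credits)=5
  EN101: ids {2, 4, 10, 14} → ROUND(AVG(credits), 2)=3, COUNT(*)=4, MAX(credits)=5
  PH150: ids {3, 6, 7, 12} → ROUND(AVG(credits), 2)=3, COUNT(*)=4, MAX(credits)=4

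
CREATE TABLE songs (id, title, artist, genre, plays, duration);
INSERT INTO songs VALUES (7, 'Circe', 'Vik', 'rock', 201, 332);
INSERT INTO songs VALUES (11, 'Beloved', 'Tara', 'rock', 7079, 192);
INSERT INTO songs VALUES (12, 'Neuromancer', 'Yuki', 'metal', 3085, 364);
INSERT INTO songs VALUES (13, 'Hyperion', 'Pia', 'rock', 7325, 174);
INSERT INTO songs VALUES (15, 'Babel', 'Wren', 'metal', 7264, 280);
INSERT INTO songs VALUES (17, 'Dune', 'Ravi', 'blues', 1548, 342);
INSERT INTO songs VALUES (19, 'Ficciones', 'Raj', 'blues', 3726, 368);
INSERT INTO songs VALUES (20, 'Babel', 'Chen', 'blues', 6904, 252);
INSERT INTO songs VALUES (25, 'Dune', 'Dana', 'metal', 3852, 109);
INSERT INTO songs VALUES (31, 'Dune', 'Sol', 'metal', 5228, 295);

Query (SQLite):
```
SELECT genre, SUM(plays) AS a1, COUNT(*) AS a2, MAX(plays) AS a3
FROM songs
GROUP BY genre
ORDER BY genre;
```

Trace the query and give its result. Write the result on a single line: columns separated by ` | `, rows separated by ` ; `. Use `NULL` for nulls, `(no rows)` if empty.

blues | 12178 | 3 | 6904 ; metal | 19429 | 4 | 7264 ; rock | 14605 | 3 | 7325

Group songs by genre.
Per group compute: SUM(plays), COUNT(*), MAX(plays).
  blues: ids {17, 19, 20} → SUM(plays)=12178, COUNT(*)=3, MAX(plays)=6904
  metal: ids {12, 15, 25, 31} → SUM(plays)=19429, COUNT(*)=4, MAX(plays)=7264
  rock: ids {7, 11, 13} → SUM(plays)=14605, COUNT(*)=3, MAX(plays)=7325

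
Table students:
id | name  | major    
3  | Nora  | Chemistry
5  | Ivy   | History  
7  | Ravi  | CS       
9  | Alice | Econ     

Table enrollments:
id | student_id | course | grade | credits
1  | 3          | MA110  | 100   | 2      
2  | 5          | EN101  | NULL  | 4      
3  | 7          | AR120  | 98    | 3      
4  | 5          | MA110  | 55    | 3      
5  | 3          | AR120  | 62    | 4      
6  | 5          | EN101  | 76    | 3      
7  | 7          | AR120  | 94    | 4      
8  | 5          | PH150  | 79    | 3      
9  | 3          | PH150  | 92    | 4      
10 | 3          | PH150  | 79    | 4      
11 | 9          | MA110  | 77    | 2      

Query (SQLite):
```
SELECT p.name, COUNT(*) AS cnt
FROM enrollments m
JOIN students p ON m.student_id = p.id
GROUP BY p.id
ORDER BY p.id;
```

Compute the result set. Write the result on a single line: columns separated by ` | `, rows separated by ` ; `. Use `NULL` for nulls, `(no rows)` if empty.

Nora | 4 ; Ivy | 4 ; Ravi | 2 ; Alice | 1

Join each enrollments row to its students via student_id.
Group joined rows by students.id; compute COUNT(*) per group.
  3: ids {1, 5, 9, 10} → COUNT(*)=4
  5: ids {2, 4, 6, 8} → COUNT(*)=4
  7: ids {3, 7} → COUNT(*)=2
  9: ids {11} → COUNT(*)=1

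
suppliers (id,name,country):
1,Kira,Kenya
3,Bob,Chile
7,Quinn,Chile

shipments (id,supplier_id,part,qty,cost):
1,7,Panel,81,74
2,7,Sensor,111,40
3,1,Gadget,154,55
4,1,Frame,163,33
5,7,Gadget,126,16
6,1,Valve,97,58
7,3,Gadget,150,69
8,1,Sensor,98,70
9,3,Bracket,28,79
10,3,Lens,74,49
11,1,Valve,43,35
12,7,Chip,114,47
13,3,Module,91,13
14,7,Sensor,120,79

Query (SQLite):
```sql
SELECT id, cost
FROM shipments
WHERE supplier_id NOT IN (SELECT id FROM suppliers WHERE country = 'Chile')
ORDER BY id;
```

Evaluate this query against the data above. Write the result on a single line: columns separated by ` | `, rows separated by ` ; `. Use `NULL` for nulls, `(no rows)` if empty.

3 | 55 ; 4 | 33 ; 6 | 58 ; 8 | 70 ; 11 | 35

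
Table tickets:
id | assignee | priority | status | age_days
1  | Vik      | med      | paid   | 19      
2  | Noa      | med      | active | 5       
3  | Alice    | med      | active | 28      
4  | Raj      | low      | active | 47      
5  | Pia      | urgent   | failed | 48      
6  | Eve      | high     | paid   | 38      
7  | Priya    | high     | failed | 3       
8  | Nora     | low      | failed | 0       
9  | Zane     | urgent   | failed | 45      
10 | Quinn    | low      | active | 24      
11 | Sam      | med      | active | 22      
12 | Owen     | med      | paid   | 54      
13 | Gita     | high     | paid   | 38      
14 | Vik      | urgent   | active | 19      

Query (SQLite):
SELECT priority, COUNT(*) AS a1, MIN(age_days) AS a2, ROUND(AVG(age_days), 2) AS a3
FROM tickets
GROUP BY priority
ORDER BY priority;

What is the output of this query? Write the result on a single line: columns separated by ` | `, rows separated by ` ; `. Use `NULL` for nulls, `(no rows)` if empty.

high | 3 | 3 | 26.33 ; low | 3 | 0 | 23.67 ; med | 5 | 5 | 25.6 ; urgent | 3 | 19 | 37.33

Group tickets by priority.
Per group compute: COUNT(*), MIN(age_days), ROUND(AVG(age_days), 2).
  high: ids {6, 7, 13} → COUNT(*)=3, MIN(age_days)=3, ROUND(AVG(age_days), 2)=26.33
  low: ids {4, 8, 10} → COUNT(*)=3, MIN(age_days)=0, ROUND(AVG(age_days), 2)=23.67
  med: ids {1, 2, 3, 11, 12} → COUNT(*)=5, MIN(age_days)=5, ROUND(AVG(age_days), 2)=25.6
  urgent: ids {5, 9, 14} → COUNT(*)=3, MIN(age_days)=19, ROUND(AVG(age_days), 2)=37.33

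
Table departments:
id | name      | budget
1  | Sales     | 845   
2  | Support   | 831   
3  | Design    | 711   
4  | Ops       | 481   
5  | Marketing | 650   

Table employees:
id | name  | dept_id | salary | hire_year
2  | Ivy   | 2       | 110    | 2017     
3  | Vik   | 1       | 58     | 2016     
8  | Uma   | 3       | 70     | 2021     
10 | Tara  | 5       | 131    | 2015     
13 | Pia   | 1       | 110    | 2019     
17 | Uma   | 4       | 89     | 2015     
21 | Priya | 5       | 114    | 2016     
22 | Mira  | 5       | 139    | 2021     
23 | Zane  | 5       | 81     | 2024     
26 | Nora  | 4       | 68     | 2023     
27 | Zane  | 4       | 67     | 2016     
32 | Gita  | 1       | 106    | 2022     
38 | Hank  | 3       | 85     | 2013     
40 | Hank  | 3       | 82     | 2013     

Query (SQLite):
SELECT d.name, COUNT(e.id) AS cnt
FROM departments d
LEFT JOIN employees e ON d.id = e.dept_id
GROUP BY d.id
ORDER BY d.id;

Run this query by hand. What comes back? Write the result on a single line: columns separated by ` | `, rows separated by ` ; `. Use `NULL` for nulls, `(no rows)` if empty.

Sales | 3 ; Support | 1 ; Design | 3 ; Ops | 3 ; Marketing | 4

LEFT JOIN keeps every departments row; unmatched ones get NULL for employees columns.
Group by departments.id and compute COUNT(e.id). COUNT(col) of an all-NULL group is 0.
  1: ids {3, 13, 32} → COUNT(e.id)=3
  2: ids {2} → COUNT(e.id)=1
  3: ids {8, 38, 40} → COUNT(e.id)=3
  4: ids {17, 26, 27} → COUNT(e.id)=3
  5: ids {10, 21, 22, 23} → COUNT(e.id)=4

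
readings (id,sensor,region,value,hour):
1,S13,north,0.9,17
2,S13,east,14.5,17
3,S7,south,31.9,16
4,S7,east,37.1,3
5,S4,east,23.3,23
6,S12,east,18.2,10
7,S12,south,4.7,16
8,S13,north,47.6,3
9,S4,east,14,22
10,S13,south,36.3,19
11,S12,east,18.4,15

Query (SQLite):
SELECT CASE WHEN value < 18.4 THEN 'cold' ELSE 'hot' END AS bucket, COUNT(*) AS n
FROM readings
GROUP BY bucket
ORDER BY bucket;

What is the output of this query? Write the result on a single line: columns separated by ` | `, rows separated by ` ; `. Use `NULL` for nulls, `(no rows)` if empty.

cold | 5 ; hot | 6

Bucket rows by value < 18.4 → 'cold' else 'hot'; count each bucket.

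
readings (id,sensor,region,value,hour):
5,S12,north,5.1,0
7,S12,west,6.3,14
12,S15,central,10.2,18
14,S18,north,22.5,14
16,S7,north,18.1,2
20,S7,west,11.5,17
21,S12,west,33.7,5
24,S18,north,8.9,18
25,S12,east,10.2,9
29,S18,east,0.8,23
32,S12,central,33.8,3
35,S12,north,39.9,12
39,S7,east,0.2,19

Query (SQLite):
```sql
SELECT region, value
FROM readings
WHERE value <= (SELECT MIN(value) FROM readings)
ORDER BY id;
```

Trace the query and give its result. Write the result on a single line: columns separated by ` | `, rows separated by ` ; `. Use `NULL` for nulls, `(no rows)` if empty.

east | 0.2

Scalar subquery: MIN(value) over all readings rows = 0.2.
Keep rows where value <= that value.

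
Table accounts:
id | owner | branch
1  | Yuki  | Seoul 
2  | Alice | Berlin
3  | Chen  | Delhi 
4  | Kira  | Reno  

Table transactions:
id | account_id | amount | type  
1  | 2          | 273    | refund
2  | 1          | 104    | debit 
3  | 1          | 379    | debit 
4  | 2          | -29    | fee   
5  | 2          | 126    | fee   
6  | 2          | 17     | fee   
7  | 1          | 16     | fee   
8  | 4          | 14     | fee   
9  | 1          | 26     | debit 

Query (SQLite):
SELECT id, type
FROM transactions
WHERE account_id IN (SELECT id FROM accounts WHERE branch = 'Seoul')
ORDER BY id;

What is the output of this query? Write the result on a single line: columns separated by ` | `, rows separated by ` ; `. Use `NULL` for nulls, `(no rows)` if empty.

2 | debit ; 3 | debit ; 7 | fee ; 9 | debit

Inner query: accounts.id where branch = 'Seoul'.
Outer: keep transactions rows whose account_id is in that set.
Inner query → {1}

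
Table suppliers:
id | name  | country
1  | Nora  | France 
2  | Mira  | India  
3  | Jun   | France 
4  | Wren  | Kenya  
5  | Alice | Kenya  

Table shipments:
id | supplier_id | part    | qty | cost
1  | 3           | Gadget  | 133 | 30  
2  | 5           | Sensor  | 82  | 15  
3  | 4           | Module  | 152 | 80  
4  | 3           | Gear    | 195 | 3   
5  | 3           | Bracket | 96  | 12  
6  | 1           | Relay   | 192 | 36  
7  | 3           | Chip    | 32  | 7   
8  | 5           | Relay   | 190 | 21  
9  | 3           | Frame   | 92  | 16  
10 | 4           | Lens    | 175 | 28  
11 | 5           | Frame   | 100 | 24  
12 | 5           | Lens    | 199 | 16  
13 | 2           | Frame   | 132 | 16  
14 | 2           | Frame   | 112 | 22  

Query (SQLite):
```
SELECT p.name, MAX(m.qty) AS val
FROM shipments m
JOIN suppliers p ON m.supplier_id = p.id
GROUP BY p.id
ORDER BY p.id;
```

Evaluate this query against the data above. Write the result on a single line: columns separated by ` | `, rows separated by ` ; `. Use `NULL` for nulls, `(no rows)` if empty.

Nora | 192 ; Mira | 132 ; Jun | 195 ; Wren | 175 ; Alice | 199

Join each shipments row to its suppliers via supplier_id.
Group joined rows by suppliers.id; compute MAX(m.qty) per group.
  1: ids {6} → MAX(m.qty)=192
  2: ids {13, 14} → MAX(m.qty)=132
  3: ids {1, 4, 5, 7, 9} → MAX(m.qty)=195
  4: ids {3, 10} → MAX(m.qty)=175
  5: ids {2, 8, 11, 12} → MAX(m.qty)=199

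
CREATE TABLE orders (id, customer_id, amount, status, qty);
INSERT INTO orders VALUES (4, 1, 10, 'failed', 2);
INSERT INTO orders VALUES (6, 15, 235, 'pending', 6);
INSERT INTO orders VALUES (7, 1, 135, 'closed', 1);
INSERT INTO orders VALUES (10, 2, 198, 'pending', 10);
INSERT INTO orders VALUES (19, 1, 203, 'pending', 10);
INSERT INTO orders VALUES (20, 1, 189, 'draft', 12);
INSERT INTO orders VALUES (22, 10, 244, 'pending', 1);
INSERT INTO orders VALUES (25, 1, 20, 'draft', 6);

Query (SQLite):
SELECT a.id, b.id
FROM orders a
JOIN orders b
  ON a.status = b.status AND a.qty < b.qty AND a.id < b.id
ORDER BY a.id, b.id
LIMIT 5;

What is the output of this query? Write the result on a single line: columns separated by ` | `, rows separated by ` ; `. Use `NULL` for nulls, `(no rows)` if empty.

Pairs (a,b) with same status, a.qty < b.qty, a.id < b.id.
status groups: closed:{7} draft:{20,25} failed:{4} pending:{6,10,19,22}
Ordered by (a.id, b.id); first 5.

6 | 10 ; 6 | 19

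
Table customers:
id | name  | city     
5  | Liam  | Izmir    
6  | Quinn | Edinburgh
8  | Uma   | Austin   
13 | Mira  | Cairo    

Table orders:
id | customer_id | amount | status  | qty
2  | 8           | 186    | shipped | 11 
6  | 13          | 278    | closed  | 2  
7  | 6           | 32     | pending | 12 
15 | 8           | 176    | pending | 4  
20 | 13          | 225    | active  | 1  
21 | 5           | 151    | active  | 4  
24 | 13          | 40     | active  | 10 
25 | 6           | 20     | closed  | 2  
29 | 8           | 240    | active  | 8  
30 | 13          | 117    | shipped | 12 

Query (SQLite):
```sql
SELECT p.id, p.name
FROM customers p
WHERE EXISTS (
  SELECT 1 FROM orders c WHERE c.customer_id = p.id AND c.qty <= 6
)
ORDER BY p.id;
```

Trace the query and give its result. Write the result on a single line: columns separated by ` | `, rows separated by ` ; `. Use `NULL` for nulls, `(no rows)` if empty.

5 | Liam ; 6 | Quinn ; 8 | Uma ; 13 | Mira

For each customers row, check whether any orders with matching customer_id has qty <= 6.
Keep rows where that is true.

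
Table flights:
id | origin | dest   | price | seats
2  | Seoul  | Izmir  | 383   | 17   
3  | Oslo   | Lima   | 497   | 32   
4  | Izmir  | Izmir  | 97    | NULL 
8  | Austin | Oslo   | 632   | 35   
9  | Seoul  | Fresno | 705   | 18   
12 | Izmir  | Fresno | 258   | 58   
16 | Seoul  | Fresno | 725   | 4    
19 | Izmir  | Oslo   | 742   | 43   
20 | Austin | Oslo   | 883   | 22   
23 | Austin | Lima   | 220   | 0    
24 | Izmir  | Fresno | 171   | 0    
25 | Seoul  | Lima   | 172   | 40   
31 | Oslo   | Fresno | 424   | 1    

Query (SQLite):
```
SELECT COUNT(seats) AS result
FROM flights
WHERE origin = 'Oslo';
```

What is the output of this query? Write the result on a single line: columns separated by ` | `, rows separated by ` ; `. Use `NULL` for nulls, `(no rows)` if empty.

2

Rows where origin='Oslo' → seats values: [32, 1].
COUNT(seats) counts non-NULL values → 2.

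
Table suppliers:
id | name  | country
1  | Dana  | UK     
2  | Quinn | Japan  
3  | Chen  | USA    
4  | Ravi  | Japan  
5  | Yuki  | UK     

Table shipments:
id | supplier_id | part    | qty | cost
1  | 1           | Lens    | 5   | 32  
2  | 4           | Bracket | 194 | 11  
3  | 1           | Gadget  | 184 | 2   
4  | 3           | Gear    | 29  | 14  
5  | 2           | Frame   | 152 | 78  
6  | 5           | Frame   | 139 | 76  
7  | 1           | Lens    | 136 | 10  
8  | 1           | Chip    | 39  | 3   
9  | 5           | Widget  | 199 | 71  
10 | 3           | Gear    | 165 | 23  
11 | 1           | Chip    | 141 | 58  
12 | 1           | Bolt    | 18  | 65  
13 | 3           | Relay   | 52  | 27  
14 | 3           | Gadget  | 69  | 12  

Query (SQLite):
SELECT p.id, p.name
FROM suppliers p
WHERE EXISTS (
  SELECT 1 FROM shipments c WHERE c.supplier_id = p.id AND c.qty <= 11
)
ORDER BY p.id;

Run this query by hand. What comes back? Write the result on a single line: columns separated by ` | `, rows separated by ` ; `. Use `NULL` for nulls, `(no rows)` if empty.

For each suppliers row, check whether any shipments with matching supplier_id has qty <= 11.
Keep rows where that is true.

1 | Dana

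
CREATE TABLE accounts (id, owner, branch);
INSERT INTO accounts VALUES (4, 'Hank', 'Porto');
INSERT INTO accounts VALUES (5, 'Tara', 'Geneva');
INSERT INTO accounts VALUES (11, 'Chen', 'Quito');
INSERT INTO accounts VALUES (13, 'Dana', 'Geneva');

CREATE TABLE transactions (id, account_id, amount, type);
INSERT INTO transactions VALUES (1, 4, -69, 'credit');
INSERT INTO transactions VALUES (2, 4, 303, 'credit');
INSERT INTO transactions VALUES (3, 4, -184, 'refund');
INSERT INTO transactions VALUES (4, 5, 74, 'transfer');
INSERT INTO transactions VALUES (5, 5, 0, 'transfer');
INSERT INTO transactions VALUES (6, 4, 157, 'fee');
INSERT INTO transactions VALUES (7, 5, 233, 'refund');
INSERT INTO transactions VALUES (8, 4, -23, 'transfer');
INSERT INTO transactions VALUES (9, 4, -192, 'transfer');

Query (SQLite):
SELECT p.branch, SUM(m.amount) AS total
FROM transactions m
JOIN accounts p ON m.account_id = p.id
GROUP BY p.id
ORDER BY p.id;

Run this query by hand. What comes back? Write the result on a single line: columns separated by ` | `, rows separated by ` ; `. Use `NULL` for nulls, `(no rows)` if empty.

Join each transactions row to its accounts via account_id.
Group joined rows by accounts.id; compute SUM(m.amount) per group.
  4: ids {1, 2, 3, 6, 8, 9} → SUM(m.amount)=-8
  5: ids {4, 5, 7} → SUM(m.amount)=307

Porto | -8 ; Geneva | 307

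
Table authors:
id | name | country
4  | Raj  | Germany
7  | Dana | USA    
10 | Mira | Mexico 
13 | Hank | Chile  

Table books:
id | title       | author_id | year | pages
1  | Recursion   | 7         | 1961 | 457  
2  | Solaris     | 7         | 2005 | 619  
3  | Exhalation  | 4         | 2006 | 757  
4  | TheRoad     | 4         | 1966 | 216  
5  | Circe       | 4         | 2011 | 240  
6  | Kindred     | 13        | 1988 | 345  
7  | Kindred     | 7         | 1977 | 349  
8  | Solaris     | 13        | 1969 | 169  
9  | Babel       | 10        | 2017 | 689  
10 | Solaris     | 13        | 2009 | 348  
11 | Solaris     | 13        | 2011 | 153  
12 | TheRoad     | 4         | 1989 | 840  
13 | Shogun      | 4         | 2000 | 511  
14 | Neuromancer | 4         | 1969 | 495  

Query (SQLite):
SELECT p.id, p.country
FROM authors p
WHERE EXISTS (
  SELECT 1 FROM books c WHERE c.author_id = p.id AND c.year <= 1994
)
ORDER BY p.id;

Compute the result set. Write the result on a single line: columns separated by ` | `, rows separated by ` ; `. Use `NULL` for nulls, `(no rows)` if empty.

4 | Germany ; 7 | USA ; 13 | Chile

For each authors row, check whether any books with matching author_id has year <= 1994.
Keep rows where that is true.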